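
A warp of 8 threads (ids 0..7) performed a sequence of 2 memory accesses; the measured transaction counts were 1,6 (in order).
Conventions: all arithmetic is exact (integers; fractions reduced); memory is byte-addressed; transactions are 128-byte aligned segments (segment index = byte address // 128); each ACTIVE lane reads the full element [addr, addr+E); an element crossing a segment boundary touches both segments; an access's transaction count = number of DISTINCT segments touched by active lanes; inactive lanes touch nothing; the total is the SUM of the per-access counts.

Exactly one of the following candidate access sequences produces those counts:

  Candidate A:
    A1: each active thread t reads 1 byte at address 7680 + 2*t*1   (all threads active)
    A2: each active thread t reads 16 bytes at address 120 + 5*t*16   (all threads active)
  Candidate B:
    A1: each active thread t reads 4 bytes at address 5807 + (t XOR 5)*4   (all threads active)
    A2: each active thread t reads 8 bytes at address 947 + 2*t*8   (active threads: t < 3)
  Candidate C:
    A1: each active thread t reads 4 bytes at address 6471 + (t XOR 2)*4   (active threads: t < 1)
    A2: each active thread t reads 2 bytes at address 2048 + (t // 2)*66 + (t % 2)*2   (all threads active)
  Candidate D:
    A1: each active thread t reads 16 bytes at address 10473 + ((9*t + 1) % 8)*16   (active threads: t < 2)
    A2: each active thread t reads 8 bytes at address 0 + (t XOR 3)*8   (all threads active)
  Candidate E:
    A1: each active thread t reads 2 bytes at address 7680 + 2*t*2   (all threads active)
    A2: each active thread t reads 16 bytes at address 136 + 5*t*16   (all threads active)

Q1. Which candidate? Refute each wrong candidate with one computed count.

B: A2 gives 1 transaction, not 6
C: A2 gives 2 transactions, not 6
D: A1 gives 2 transactions, not 1
E: A2 gives 5 transactions, not 6
A: all counts match (1,6)

Answer: A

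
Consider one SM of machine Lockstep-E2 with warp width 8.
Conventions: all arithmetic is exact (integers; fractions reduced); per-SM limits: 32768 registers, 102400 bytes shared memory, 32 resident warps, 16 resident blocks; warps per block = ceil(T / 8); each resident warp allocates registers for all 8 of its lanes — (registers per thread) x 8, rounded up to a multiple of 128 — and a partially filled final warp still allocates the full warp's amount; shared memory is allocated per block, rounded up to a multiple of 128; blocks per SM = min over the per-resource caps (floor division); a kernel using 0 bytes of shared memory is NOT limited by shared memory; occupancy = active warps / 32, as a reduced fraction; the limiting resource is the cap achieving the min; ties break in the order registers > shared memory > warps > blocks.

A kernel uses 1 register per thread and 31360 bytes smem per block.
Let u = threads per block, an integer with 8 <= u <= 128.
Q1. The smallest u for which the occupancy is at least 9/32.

Answer: u = 17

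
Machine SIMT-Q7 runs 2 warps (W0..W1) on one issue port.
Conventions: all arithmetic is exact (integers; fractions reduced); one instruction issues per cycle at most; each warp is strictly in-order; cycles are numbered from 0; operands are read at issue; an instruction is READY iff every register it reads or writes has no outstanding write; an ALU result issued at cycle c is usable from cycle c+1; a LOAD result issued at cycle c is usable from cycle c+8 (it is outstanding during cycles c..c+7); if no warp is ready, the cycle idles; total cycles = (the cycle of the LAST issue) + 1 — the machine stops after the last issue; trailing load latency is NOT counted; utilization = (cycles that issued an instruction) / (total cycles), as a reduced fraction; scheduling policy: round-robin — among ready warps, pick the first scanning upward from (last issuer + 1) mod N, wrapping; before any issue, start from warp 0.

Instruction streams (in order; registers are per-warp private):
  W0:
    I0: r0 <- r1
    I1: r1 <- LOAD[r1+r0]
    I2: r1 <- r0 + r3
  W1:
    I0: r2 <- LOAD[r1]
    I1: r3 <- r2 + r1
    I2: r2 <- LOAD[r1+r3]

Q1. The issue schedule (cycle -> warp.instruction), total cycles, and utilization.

cycle 0: W0.I0
cycle 1: W1.I0
cycle 2: W0.I1
cycle 3: idle
cycle 4: idle
cycle 5: idle
cycle 6: idle
cycle 7: idle
cycle 8: idle
cycle 9: W1.I1
cycle 10: W0.I2
cycle 11: W1.I2

Answer: 12 cycles, utilization 1/2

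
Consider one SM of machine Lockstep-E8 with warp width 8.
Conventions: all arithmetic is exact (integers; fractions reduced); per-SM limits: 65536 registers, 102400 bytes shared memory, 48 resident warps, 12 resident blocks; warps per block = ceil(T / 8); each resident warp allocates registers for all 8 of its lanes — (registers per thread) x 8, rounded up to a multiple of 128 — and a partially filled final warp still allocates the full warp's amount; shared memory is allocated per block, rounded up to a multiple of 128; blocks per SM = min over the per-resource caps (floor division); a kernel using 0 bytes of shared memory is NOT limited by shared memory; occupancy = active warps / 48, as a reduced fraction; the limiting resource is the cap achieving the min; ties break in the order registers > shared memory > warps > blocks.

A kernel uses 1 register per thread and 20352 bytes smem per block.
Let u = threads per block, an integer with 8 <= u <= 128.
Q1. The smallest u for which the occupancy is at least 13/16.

Answer: u = 57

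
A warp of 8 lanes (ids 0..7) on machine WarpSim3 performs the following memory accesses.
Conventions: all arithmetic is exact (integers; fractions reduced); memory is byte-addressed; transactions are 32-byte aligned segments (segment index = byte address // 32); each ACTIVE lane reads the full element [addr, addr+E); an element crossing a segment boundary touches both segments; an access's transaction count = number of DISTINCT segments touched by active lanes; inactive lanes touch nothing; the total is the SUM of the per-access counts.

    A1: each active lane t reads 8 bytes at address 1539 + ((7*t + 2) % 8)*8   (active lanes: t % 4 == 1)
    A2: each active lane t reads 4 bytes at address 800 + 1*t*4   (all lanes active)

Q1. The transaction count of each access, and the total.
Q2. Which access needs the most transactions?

A1: 2 transactions
A2: 1 transaction

Answer: 2,1; total 3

Answer: A1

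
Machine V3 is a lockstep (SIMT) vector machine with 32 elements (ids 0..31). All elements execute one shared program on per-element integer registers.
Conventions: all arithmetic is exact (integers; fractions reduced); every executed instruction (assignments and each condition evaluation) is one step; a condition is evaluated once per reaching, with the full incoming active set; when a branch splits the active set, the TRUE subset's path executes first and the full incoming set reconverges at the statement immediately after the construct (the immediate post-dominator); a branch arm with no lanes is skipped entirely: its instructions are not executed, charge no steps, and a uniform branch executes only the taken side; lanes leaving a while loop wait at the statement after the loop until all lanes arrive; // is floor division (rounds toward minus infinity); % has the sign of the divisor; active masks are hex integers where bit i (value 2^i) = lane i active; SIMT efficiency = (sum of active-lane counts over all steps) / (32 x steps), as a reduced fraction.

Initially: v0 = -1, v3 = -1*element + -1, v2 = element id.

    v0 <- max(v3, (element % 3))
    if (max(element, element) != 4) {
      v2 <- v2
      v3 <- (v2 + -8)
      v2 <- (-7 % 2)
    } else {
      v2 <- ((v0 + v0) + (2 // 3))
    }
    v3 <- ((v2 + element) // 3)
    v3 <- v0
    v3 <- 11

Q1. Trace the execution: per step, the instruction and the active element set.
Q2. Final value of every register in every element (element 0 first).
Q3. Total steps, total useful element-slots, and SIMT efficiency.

step 0: v0 <- max(v3, (element % 3)) 0xffffffff
step 1: eval (max(element, element) != 4) 0xffffffff
step 2: v2 <- v2                     0xffffffef
step 3: v3 <- (v2 + -8)              0xffffffef
step 4: v2 <- (-7 % 2)               0xffffffef
step 5: v2 <- ((v0 + v0) + (2 // 3)) 0x00000010
step 6: v3 <- ((v2 + element) // 3)  0xffffffff
step 7: v3 <- v0                     0xffffffff
step 8: v3 <- 11                     0xffffffff

Answer: 9 steps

v0: 0,1,2,0,1,2,0,1,2,0,1,2,0,1,2,0,1,2,0,1,2,0,1,2,0,1,2,0,1,2,0,1
v3: 11,11,11,11,11,11,11,11,11,11,11,11,11,11,11,11,11,11,11,11,11,11,11,11,11,11,11,11,11,11,11,11
v2: 1,1,1,1,2,1,1,1,1,1,1,1,1,1,1,1,1,1,1,1,1,1,1,1,1,1,1,1,1,1,1,1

steps = 9; useful = 254; efficiency = 254/288 = 127/144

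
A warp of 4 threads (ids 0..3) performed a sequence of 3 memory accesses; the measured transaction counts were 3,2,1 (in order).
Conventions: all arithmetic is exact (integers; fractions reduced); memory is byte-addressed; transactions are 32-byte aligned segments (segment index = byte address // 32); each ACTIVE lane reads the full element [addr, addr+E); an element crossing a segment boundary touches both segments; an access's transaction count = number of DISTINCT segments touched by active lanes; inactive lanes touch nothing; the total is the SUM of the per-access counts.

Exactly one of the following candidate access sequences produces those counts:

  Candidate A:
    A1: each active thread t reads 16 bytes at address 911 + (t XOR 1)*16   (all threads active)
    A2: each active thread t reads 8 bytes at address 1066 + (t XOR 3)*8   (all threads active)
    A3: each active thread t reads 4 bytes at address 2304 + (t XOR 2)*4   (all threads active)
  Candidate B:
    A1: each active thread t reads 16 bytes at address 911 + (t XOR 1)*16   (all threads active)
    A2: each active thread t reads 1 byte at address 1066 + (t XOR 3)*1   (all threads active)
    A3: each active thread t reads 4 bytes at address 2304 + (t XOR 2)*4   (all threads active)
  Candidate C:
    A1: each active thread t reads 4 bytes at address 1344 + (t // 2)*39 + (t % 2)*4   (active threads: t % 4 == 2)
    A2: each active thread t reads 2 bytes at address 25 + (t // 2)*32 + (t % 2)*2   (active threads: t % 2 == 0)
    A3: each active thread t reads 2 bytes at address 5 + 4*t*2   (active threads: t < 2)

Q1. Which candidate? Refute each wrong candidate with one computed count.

B: A2 gives 1 transaction, not 2
C: A1 gives 1 transaction, not 3
A: all counts match (3,2,1)

Answer: A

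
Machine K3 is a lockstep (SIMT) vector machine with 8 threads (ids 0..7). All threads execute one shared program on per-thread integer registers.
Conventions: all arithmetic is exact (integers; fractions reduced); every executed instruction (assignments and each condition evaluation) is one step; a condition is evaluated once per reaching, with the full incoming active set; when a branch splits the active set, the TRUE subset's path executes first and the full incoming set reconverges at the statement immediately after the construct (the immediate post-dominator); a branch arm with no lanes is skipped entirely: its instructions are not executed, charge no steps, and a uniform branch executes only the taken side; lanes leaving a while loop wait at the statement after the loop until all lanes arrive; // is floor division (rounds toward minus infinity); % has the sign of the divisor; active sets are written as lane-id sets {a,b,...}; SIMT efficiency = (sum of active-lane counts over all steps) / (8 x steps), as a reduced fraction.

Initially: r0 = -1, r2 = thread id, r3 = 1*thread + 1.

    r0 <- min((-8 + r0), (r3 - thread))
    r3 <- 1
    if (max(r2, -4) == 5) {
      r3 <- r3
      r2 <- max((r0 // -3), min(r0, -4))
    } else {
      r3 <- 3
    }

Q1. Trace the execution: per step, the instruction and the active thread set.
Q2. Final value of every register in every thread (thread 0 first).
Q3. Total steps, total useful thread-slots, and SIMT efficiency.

step 0: r0 <- min((-8 + r0), (r3 - thread)) {0,1,2,3,4,5,6,7}
step 1: r3 <- 1                      {0,1,2,3,4,5,6,7}
step 2: eval (max(r2, -4) == 5)      {0,1,2,3,4,5,6,7}
step 3: r3 <- r3                     {5}
step 4: r2 <- max((r0 // -3), min(r0, -4)) {5}
step 5: r3 <- 3                      {0,1,2,3,4,6,7}

Answer: 6 steps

r0: -9,-9,-9,-9,-9,-9,-9,-9
r2: 0,1,2,3,4,3,6,7
r3: 3,3,3,3,3,1,3,3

steps = 6; useful = 33; efficiency = 33/48 = 11/16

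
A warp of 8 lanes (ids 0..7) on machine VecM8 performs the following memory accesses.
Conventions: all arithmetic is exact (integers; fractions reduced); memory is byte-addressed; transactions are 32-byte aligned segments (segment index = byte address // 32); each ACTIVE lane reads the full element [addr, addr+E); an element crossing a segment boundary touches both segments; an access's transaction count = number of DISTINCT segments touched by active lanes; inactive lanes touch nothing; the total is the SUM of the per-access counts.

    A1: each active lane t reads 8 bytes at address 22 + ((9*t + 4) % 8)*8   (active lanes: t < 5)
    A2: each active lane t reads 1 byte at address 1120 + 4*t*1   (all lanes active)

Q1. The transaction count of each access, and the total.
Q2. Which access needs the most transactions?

A1: 3 transactions
A2: 1 transaction

Answer: 3,1; total 4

Answer: A1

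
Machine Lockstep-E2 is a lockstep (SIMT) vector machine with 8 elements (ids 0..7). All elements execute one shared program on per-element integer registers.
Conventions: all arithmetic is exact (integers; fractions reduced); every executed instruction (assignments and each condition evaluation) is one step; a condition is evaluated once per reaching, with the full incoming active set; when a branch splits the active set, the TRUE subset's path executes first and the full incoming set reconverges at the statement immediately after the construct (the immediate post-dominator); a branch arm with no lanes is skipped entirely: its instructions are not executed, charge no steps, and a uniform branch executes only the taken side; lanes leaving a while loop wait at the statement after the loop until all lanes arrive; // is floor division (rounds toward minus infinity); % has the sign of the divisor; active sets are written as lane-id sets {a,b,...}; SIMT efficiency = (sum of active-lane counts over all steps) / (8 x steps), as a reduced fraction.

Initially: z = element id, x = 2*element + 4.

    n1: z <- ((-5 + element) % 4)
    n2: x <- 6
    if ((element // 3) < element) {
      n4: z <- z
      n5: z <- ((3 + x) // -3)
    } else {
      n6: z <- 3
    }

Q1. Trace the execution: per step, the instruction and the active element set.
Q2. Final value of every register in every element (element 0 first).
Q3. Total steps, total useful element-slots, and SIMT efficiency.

step 0: z <- ((-5 + element) % 4)    {0,1,2,3,4,5,6,7}
step 1: x <- 6                       {0,1,2,3,4,5,6,7}
step 2: eval ((element // 3) < element) {0,1,2,3,4,5,6,7}
step 3: z <- z                       {1,2,3,4,5,6,7}
step 4: z <- ((3 + x) // -3)         {1,2,3,4,5,6,7}
step 5: z <- 3                       {0}

Answer: 6 steps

z: 3,-3,-3,-3,-3,-3,-3,-3
x: 6,6,6,6,6,6,6,6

steps = 6; useful = 39; efficiency = 39/48 = 13/16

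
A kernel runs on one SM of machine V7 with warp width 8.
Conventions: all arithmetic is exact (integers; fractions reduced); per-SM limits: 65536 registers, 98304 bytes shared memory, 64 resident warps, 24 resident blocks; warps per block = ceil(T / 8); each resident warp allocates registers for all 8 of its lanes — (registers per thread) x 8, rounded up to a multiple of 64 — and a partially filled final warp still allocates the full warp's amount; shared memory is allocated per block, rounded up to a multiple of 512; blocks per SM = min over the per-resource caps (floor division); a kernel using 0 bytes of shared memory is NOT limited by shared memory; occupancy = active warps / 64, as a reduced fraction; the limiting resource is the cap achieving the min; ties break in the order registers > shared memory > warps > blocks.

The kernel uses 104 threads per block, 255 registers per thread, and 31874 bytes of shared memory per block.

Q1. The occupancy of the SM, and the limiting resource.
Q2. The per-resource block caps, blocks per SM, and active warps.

Answer: occupancy 13/32, limited by registers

registers: 2 blocks
shared memory: 3 blocks
warps: 4 blocks
blocks: 24 blocks

Answer: 2 blocks, 26 active warps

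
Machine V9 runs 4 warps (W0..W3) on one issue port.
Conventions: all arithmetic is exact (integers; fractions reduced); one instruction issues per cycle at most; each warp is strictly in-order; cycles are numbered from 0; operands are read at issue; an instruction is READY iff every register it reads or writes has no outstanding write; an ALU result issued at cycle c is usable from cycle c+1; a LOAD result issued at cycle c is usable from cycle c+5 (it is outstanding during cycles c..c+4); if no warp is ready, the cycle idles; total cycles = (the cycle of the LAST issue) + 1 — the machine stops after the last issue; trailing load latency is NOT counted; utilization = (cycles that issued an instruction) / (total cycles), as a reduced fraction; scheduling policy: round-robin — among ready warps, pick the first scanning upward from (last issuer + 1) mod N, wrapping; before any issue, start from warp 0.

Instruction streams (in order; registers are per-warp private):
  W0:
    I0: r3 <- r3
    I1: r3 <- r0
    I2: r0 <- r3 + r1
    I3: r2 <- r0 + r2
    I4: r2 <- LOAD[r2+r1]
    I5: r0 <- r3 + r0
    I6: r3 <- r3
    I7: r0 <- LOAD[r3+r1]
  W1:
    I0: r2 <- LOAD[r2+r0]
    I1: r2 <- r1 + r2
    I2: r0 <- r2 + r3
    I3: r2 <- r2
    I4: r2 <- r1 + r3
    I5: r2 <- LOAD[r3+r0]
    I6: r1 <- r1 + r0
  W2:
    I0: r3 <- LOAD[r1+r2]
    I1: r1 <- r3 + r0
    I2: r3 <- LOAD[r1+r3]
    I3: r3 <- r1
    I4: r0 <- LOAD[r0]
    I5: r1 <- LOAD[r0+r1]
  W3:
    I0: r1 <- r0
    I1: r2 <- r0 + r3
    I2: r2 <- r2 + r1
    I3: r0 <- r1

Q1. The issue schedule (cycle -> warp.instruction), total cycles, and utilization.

cycle 0: W0.I0
cycle 1: W1.I0
cycle 2: W2.I0
cycle 3: W3.I0
cycle 4: W0.I1
cycle 5: W3.I1
cycle 6: W0.I2
cycle 7: W1.I1
cycle 8: W2.I1
cycle 9: W3.I2
cycle 10: W0.I3
cycle 11: W1.I2
cycle 12: W2.I2
cycle 13: W3.I3
cycle 14: W0.I4
cycle 15: W1.I3
cycle 16: W0.I5
cycle 17: W1.I4
cycle 18: W2.I3
cycle 19: W0.I6
cycle 20: W1.I5
cycle 21: W2.I4
cycle 22: W0.I7
cycle 23: W1.I6
cycle 24: idle
cycle 25: idle
cycle 26: W2.I5

Answer: 27 cycles, utilization 25/27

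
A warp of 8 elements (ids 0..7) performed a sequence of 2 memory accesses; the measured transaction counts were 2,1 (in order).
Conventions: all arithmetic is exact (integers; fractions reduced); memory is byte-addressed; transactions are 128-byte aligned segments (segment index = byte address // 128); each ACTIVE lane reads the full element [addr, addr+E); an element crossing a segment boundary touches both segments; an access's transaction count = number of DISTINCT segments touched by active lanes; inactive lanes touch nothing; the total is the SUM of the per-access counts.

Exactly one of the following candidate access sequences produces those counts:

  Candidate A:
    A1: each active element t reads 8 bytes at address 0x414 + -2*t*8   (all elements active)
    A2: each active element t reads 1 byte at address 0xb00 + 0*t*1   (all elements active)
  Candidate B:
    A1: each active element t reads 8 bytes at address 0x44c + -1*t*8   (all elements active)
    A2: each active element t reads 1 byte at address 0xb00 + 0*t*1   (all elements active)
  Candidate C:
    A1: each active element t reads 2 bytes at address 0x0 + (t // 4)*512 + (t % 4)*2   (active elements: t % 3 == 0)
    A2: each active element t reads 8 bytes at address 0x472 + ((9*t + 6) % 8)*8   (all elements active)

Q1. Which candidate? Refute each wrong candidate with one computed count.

B: A1 gives 1 transaction, not 2
C: A2 gives 2 transactions, not 1
A: all counts match (2,1)

Answer: A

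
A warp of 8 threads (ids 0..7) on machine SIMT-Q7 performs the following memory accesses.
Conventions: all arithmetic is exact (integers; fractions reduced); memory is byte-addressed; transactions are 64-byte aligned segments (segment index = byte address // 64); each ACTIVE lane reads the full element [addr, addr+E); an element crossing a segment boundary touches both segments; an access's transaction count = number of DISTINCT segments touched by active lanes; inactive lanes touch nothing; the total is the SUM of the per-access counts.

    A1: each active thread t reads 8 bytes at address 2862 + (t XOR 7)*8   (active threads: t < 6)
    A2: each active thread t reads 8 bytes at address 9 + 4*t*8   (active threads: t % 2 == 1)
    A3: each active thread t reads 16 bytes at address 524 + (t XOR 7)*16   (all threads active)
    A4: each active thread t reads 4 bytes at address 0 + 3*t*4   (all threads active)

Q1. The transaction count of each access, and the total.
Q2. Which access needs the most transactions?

A1: 2 transactions
A2: 4 transactions
A3: 3 transactions
A4: 2 transactions

Answer: 2,4,3,2; total 11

Answer: A2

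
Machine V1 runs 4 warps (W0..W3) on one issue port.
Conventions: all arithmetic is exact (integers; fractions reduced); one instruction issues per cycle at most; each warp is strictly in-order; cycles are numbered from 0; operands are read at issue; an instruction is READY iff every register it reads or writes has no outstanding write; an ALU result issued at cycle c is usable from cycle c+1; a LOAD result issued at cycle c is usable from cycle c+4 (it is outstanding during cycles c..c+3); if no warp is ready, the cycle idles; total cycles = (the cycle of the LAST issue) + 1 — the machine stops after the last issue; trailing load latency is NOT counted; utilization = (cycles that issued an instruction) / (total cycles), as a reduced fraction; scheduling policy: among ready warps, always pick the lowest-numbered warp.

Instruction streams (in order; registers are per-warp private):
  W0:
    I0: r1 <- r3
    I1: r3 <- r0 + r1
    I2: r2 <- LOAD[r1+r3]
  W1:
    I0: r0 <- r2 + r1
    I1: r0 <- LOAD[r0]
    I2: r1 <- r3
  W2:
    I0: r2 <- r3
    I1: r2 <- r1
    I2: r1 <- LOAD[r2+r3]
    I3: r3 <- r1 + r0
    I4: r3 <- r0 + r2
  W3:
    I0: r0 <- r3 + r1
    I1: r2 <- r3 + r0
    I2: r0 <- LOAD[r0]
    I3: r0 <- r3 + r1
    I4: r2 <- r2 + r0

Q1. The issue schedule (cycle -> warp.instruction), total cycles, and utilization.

cycle 0: W0.I0
cycle 1: W0.I1
cycle 2: W0.I2
cycle 3: W1.I0
cycle 4: W1.I1
cycle 5: W1.I2
cycle 6: W2.I0
cycle 7: W2.I1
cycle 8: W2.I2
cycle 9: W3.I0
cycle 10: W3.I1
cycle 11: W3.I2
cycle 12: W2.I3
cycle 13: W2.I4
cycle 14: idle
cycle 15: W3.I3
cycle 16: W3.I4

Answer: 17 cycles, utilization 16/17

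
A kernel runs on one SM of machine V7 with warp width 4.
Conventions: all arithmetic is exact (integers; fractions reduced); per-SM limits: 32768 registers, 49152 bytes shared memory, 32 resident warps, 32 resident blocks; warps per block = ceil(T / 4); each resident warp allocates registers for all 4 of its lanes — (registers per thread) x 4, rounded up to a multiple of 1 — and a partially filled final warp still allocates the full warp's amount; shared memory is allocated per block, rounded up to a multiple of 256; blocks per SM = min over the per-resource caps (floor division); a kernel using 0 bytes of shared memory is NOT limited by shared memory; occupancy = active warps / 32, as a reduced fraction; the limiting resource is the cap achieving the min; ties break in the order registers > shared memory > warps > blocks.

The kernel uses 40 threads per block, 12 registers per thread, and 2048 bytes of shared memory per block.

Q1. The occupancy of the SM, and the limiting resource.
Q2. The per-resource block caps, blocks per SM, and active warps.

Answer: occupancy 15/16, limited by warps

registers: 68 blocks
shared memory: 24 blocks
warps: 3 blocks
blocks: 32 blocks

Answer: 3 blocks, 30 active warps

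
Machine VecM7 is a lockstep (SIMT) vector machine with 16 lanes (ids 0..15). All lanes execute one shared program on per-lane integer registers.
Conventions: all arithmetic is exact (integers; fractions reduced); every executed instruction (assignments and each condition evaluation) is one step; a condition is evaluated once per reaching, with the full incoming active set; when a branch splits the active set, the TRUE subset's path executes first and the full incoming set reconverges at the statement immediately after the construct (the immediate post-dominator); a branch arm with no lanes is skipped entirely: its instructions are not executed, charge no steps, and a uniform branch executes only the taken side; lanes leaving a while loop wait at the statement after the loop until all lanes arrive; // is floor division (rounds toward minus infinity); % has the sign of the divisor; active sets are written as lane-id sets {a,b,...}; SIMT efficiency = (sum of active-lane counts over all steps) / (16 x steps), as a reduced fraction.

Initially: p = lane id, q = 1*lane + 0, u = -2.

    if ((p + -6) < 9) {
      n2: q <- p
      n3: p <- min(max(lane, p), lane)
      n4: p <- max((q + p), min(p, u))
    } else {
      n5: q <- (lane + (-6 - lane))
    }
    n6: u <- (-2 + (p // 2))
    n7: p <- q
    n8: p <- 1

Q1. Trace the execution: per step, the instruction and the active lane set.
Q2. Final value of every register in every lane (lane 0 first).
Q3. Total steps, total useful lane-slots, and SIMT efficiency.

step 0: eval ((p + -6) < 9)          {0,1,2,3,4,5,6,7,8,9,10,11,12,13,14,15}
step 1: q <- p                       {0,1,2,3,4,5,6,7,8,9,10,11,12,13,14}
step 2: p <- min(max(lane, p), lane) {0,1,2,3,4,5,6,7,8,9,10,11,12,13,14}
step 3: p <- max((q + p), min(p, u)) {0,1,2,3,4,5,6,7,8,9,10,11,12,13,14}
step 4: q <- (lane + (-6 - lane))    {15}
step 5: u <- (-2 + (p // 2))         {0,1,2,3,4,5,6,7,8,9,10,11,12,13,14,15}
step 6: p <- q                       {0,1,2,3,4,5,6,7,8,9,10,11,12,13,14,15}
step 7: p <- 1                       {0,1,2,3,4,5,6,7,8,9,10,11,12,13,14,15}

Answer: 8 steps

p: 1,1,1,1,1,1,1,1,1,1,1,1,1,1,1,1
q: 0,1,2,3,4,5,6,7,8,9,10,11,12,13,14,-6
u: -2,-1,0,1,2,3,4,5,6,7,8,9,10,11,12,5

steps = 8; useful = 110; efficiency = 110/128 = 55/64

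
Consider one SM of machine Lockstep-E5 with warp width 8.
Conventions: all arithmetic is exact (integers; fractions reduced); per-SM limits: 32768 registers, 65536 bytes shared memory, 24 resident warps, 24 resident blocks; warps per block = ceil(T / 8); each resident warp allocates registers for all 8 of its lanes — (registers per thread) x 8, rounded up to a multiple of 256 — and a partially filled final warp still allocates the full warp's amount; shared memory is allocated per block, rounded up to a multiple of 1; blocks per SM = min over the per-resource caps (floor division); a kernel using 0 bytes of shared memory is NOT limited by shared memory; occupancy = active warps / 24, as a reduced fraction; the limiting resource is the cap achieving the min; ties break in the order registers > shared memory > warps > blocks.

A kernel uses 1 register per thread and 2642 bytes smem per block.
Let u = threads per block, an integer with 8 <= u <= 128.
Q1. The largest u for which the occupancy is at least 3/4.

Answer: u = 96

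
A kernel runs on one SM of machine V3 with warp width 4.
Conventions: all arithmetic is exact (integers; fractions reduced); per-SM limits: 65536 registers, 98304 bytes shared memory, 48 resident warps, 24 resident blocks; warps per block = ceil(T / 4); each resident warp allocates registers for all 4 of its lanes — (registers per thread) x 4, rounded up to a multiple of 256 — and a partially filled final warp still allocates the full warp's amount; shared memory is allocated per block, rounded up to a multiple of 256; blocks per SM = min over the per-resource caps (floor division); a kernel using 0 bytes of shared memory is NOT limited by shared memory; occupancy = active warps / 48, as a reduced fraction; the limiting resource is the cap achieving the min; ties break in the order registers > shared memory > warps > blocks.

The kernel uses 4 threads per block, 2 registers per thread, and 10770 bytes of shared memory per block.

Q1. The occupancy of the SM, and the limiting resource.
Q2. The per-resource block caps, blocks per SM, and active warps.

Answer: occupancy 1/6, limited by shared memory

registers: 256 blocks
shared memory: 8 blocks
warps: 48 blocks
blocks: 24 blocks

Answer: 8 blocks, 8 active warps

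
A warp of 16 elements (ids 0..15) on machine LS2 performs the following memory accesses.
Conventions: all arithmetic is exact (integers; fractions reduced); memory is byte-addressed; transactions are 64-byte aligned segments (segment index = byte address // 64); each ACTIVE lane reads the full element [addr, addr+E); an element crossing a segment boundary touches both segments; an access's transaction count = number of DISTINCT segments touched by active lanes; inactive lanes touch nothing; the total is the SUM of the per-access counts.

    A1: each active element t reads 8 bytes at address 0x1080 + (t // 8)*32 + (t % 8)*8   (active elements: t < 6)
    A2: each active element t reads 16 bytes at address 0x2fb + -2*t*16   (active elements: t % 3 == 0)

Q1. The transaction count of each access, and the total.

A1: 1 transaction
A2: 9 transactions

Answer: 1,9; total 10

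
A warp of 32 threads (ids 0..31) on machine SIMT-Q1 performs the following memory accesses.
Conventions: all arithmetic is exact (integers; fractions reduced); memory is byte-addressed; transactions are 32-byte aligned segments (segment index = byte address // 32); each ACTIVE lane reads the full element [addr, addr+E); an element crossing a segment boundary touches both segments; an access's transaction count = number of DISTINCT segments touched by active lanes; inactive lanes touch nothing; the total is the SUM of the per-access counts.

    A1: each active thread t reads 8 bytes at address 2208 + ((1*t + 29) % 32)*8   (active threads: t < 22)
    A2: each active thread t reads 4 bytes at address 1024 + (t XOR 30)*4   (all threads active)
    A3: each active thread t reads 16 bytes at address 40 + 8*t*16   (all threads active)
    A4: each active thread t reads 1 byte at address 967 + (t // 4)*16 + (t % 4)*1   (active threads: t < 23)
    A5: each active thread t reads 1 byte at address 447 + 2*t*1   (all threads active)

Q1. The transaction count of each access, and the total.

A1: 6 transactions
A2: 4 transactions
A3: 32 transactions
A4: 3 transactions
A5: 3 transactions

Answer: 6,4,32,3,3; total 48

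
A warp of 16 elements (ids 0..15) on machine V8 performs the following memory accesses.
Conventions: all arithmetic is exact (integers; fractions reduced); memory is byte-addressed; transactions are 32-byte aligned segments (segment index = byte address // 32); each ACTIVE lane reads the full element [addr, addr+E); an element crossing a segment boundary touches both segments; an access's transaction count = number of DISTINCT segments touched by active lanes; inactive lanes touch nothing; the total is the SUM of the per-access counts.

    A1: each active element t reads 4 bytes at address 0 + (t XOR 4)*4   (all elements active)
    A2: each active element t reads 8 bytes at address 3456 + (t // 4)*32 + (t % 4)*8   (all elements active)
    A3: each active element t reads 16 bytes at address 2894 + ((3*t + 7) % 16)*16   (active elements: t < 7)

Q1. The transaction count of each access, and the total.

A1: 2 transactions
A2: 4 transactions
A3: 8 transactions

Answer: 2,4,8; total 14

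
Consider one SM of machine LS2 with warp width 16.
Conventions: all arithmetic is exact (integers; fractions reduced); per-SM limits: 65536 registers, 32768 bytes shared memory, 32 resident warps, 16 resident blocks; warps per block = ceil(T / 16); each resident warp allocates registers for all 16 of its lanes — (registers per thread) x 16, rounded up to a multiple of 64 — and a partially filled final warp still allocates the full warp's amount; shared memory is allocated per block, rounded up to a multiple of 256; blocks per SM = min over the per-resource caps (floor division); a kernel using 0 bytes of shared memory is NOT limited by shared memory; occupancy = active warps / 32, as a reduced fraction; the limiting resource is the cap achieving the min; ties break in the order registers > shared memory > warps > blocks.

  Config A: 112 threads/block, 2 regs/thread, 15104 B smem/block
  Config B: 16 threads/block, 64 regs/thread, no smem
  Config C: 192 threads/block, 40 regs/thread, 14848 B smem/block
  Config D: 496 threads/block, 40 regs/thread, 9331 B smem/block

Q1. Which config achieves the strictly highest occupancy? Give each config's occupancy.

occupancies: A 7/16, B 1/2, C 3/4, D 31/32

Answer: D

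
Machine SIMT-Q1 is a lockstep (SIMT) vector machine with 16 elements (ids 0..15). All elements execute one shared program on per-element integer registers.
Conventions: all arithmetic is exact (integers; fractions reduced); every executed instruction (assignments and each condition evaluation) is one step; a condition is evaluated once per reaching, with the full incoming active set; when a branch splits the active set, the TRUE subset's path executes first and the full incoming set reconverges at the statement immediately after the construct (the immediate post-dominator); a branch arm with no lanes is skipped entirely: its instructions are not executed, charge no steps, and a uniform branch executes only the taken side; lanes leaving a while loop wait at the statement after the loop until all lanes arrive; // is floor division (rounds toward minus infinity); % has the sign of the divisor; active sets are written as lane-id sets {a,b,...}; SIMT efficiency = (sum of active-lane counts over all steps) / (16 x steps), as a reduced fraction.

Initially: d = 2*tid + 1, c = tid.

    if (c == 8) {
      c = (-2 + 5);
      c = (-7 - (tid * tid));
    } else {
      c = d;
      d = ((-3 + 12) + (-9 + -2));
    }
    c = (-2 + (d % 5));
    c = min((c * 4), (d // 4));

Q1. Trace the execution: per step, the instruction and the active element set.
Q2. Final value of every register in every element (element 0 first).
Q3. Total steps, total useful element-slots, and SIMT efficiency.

step 0: eval (c == 8)                {0,1,2,3,4,5,6,7,8,9,10,11,12,13,14,15}
step 1: c <- (-2 + 5)                {8}
step 2: c <- (-7 - (tid * tid))      {8}
step 3: c <- d                       {0,1,2,3,4,5,6,7,9,10,11,12,13,14,15}
step 4: d <- ((-3 + 12) + (-9 + -2)) {0,1,2,3,4,5,6,7,9,10,11,12,13,14,15}
step 5: c <- (-2 + (d % 5))          {0,1,2,3,4,5,6,7,8,9,10,11,12,13,14,15}
step 6: c <- min((c * 4), (d // 4))  {0,1,2,3,4,5,6,7,8,9,10,11,12,13,14,15}

Answer: 7 steps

d: -2,-2,-2,-2,-2,-2,-2,-2,17,-2,-2,-2,-2,-2,-2,-2
c: -1,-1,-1,-1,-1,-1,-1,-1,0,-1,-1,-1,-1,-1,-1,-1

steps = 7; useful = 80; efficiency = 80/112 = 5/7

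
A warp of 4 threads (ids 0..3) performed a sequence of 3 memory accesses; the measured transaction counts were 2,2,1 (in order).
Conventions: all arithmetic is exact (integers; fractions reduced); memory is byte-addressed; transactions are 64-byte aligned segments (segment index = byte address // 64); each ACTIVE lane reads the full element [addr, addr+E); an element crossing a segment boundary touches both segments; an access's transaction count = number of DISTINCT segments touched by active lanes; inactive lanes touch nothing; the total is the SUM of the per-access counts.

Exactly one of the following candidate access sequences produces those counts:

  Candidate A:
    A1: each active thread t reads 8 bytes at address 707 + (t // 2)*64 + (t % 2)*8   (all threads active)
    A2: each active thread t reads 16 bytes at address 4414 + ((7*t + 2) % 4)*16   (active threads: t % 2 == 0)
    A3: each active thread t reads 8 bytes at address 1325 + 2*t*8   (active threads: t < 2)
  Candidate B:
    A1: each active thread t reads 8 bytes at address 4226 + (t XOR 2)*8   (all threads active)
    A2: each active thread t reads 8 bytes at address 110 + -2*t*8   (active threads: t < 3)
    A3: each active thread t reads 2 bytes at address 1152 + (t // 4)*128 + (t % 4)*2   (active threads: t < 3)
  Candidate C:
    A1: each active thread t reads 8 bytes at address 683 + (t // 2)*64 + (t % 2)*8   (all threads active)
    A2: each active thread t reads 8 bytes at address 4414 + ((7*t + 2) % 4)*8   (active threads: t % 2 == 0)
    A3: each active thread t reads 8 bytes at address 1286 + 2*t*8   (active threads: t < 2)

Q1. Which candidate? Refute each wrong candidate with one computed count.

A: A3 gives 2 transactions, not 1
B: A1 gives 1 transaction, not 2
C: all counts match (2,2,1)

Answer: C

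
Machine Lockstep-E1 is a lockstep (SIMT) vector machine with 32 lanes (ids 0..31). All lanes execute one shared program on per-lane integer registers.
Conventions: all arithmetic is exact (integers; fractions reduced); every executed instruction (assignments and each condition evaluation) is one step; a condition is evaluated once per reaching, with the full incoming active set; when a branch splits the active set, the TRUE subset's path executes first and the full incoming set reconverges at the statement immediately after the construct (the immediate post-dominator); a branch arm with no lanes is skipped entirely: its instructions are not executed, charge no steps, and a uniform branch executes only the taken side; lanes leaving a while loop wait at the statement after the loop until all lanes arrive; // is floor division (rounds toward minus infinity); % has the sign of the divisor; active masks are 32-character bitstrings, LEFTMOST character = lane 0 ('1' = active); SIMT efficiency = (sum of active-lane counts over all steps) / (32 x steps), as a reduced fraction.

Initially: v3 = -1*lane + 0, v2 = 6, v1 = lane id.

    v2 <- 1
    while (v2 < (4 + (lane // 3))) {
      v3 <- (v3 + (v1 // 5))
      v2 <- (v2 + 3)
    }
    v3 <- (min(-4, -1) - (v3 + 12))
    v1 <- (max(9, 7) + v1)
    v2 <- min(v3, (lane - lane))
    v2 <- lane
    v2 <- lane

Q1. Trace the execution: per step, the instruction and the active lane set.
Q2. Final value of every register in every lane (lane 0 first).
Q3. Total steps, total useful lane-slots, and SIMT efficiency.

step 0: v2 <- 1                      11111111111111111111111111111111
step 1: eval (v2 < (4 + (lane // 3))) 11111111111111111111111111111111
step 2: v3 <- (v3 + (v1 // 5))       11111111111111111111111111111111
step 3: v2 <- (v2 + 3)               11111111111111111111111111111111
step 4: eval (v2 < (4 + (lane // 3))) 11111111111111111111111111111111
step 5: v3 <- (v3 + (v1 // 5))       00011111111111111111111111111111
step 6: v2 <- (v2 + 3)               00011111111111111111111111111111
step 7: eval (v2 < (4 + (lane // 3))) 00011111111111111111111111111111
step 8: v3 <- (v3 + (v1 // 5))       00000000000011111111111111111111
step 9: v2 <- (v2 + 3)               00000000000011111111111111111111
step 10: eval (v2 < (4 + (lane // 3))) 00000000000011111111111111111111
step 11: v3 <- (v3 + (v1 // 5))       00000000000000000000011111111111
step 12: v2 <- (v2 + 3)               00000000000000000000011111111111
step 13: eval (v2 < (4 + (lane // 3))) 00000000000000000000011111111111
step 14: v3 <- (v3 + (v1 // 5))       00000000000000000000000000000011
step 15: v2 <- (v2 + 3)               00000000000000000000000000000011
step 16: eval (v2 < (4 + (lane // 3))) 00000000000000000000000000000011
step 17: v3 <- (min(-4, -1) - (v3 + 12)) 11111111111111111111111111111111
step 18: v1 <- (max(9, 7) + v1)       11111111111111111111111111111111
step 19: v2 <- min(v3, (lane - lane)) 11111111111111111111111111111111
step 20: v2 <- lane                   11111111111111111111111111111111
step 21: v2 <- lane                   11111111111111111111111111111111

Answer: 22 steps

v3: -16,-15,-14,-13,-12,-13,-12,-11,-10,-9,-10,-9,-10,-9,-8,-10,-9,-8,-7,-6,-8,-11,-10,-9,-8,-11,-10,-9,-8,-7,-16,-15
v2: 0,1,2,3,4,5,6,7,8,9,10,11,12,13,14,15,16,17,18,19,20,21,22,23,24,25,26,27,28,29,30,31
v1: 9,10,11,12,13,14,15,16,17,18,19,20,21,22,23,24,25,26,27,28,29,30,31,32,33,34,35,36,37,38,39,40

steps = 22; useful = 506; efficiency = 506/704 = 23/32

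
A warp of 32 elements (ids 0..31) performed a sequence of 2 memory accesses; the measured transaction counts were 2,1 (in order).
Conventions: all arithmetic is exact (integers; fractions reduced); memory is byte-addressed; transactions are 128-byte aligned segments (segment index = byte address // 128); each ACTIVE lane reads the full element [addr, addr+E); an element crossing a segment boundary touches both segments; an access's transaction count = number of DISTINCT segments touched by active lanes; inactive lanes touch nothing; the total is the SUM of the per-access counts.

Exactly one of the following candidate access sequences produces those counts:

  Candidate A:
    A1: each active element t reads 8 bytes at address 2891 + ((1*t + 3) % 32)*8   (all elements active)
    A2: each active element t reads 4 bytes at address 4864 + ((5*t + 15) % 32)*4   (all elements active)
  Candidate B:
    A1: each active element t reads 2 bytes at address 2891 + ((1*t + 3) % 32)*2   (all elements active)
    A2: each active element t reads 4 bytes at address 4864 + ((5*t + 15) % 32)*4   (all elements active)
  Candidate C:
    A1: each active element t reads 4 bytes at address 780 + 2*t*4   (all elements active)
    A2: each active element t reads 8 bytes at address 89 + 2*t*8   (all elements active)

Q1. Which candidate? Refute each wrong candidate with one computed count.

A: A1 gives 3 transactions, not 2
C: A1 gives 3 transactions, not 2
B: all counts match (2,1)

Answer: B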